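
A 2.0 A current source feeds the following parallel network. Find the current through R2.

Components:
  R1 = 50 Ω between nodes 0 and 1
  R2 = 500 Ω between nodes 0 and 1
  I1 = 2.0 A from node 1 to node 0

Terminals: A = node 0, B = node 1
All resistors sit directly between nodes 0 and 1, so they are in parallel and share one voltage V; the full source current 2 A splits among them.
1/R_par = 1/50 + 1/500 = 0.022 S  =>  R_par = 45.45 Ω
V = I × R_par = 2 × 45.45 = 90.91 V
I_R2 = V/R2 = 90.91/500 = 0.1818 A

Final answer: 0.1818 A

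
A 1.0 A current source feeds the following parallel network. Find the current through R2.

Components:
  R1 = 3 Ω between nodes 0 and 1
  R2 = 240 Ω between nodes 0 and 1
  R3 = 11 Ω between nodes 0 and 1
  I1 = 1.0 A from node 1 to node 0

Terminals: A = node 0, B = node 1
All resistors sit directly between nodes 0 and 1, so they are in parallel and share one voltage V; the full source current 1 A splits among them.
1/R_par = 1/3 + 1/240 + 1/11 = 0.4284 S  =>  R_par = 2.334 Ω
V = I × R_par = 1 × 2.334 = 2.334 V
I_R2 = V/R2 = 2.334/240 = 0.009726 A

Final answer: 0.009726 A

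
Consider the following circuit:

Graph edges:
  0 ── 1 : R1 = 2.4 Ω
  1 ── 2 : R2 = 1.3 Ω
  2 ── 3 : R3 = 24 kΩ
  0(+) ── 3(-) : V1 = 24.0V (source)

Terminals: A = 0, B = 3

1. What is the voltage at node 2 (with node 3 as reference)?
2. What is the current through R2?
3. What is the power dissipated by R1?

Nodal analysis, taking node 3 as the 0 V reference.
Source V1 fixes V_0 = 24 V.
KCL at each unknown node (sum of currents leaving = 0; resistances in Ω):
  Node 1: (V_1 - 24)/2.4 + (V_1 - V_2)/1.3 = 0
  Node 2: (V_2 - V_1)/1.3 + (V_2 - 0)/24000 = 0
Collecting terms (coefficients in siemens):
  1.186·V_1 - 0.7692·V_2 = 10
  0.7693·V_2 - 0.7692·V_1 = 0
Determinant D = (1.186)(0.7693) - (-0.7692)(-0.7692) = 0.3206
V_1 = [(10)(0.7693) - (-0.7692)(0)]/D = 24 V
V_2 = [(1.186)(0) - (10)(-0.7692)]/D = 24 V
Part 1:
  Read off the nodal solution: V_2 = 24 V
Part 2:
  I_R2 = (V_1 - V_2)/R2 = (24 - 24)/1.3 = 0.0009998 A
  Magnitude: I_R2 = 0.0009998 A
Part 3:
  I_R1 = (V_0 - V_1)/R1 = (24 - 24)/2.4 = 0.0009998 A
  P_R1 = I_R1² × R1 = (0.0009998)² × 2.4 = 0.000002399 W

Final answers:
1. V_2 = 24 V
2. I_R2 = 0.0009998 A
3. P_R1 = 2.399e-06 W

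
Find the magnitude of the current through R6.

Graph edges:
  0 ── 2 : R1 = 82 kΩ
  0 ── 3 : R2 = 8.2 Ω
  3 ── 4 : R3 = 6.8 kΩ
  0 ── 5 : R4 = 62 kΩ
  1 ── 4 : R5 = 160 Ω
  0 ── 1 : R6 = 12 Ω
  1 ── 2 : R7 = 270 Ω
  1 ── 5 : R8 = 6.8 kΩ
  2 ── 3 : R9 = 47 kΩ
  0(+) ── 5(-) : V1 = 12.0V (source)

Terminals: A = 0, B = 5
Nodal analysis, taking node 5 as the 0 V reference.
Source V1 fixes V_0 = 12 V.
KCL at each unknown node (sum of currents leaving = 0; resistances in Ω):
  Node 1: (V_1 - V_4)/160 + (V_1 - 12)/12 + (V_1 - V_2)/270 + (V_1 - 0)/6800 = 0
  Node 2: (V_2 - 12)/82000 + (V_2 - V_1)/270 + (V_2 - V_3)/47000 = 0
  Node 3: (V_3 - 12)/8.2 + (V_3 - V_4)/6800 + (V_3 - V_2)/47000 = 0
  Node 4: (V_4 - V_3)/6800 + (V_4 - V_1)/160 = 0
Collecting terms (coefficients in siemens):
  0.09343·V_1 - 0.003704·V_2 - 0.00625·V_4 = 1
  0.003737·V_2 - 0.003704·V_1 - 0.00002128·V_3 = 0.0001463
  0.1221·V_3 - 0.00002128·V_2 - 0.0001471·V_4 = 1.463
  0.006397·V_4 - 0.00625·V_1 - 0.0001471·V_3 = 0
Solving these 4 simultaneous equations (Gaussian elimination) gives:
  V_1 = 11.98 V, V_2 = 11.98 V, V_3 = 12 V, V_4 = 11.98 V
I_R6 = (V_0 - V_1)/R6 = (12 - 11.98)/12 = 0.001758 A
|I_R6| = 0.001758 A

Final answer: |I_R6| = 0.001758 A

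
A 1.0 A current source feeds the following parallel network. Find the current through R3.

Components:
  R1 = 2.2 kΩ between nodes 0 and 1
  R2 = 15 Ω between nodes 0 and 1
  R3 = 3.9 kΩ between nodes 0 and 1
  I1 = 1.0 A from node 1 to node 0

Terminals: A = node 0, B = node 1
All resistors sit directly between nodes 0 and 1, so they are in parallel and share one voltage V; the full source current 1 A splits among them.
1/R_par = 1/2200 + 1/15 + 1/3900 = 0.06738 S  =>  R_par = 14.84 Ω
V = I × R_par = 1 × 14.84 = 14.84 V
I_R3 = V/R3 = 14.84/3900 = 0.003806 A

Final answer: 0.003806 A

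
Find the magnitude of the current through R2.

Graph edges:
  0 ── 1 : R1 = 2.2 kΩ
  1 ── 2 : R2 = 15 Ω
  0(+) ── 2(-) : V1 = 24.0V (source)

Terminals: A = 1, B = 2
Nodal analysis, taking node 2 as the 0 V reference.
Source V1 fixes V_0 = 24 V.
KCL at each unknown node (sum of currents leaving = 0; resistances in Ω):
  Node 1: (V_1 - 24)/2200 + (V_1 - 0)/15 = 0
Collecting terms: 0.06712 × V_1 = 0.01091  =>  V_1 = 0.1625 V
I_R2 = (V_1 - V_2)/R2 = (0.1625 - 0)/15 = 0.01084 A
|I_R2| = 0.01084 A

Final answer: |I_R2| = 0.01084 A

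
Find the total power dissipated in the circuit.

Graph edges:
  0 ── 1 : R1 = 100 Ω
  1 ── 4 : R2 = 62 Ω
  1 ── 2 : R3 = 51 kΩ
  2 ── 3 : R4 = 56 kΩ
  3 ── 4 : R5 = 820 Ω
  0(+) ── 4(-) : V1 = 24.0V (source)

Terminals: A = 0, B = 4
Nodal analysis, taking node 4 as the 0 V reference.
Source V1 fixes V_0 = 24 V.
KCL at each unknown node (sum of currents leaving = 0; resistances in Ω):
  Node 1: (V_1 - 24)/100 + (V_1 - 0)/62 + (V_1 - V_2)/51000 = 0
  Node 2: (V_2 - V_1)/51000 + (V_2 - V_3)/56000 = 0
  Node 3: (V_3 - V_2)/56000 + (V_3 - 0)/820 = 0
Collecting terms (coefficients in siemens):
  0.02615·V_1 - 0.00001961·V_2 = 0.24
  0.00003746·V_2 - 0.00001961·V_1 - 0.00001786·V_3 = 0
  0.001237·V_3 - 0.00001786·V_2 = 0
Solving these 3 simultaneous equations (Gaussian elimination) gives:
  V_1 = 9.182 V, V_2 = 4.839 V, V_3 = 0.06983 V
Power in each resistor, P = (ΔV)²/R:
  P_R1 = (24 - 9.182)²/100 = 2.196 W
  P_R2 = (9.182 - 0)²/62 = 1.36 W
  P_R3 = (9.182 - 4.839)²/51000 = 0.0003699 W
  P_R4 = (4.839 - 0.06983)²/56000 = 0.0004061 W
  P_R5 = (0.06983 - 0)²/820 = 0.000005947 W
P_total = P_R1 + P_R2 + P_R3 + P_R4 + P_R5 = 3.556 W

Final answer: 3.556 W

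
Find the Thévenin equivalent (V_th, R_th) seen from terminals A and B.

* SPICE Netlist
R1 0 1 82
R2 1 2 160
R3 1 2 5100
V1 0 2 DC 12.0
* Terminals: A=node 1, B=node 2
Step 1 — V_th is the open-circuit voltage V_A - V_B (nothing connected across the terminals).
Nodal analysis, taking node 2 as the 0 V reference.
Source V1 fixes V_0 = 12 V.
KCL at each unknown node (sum of currents leaving = 0; resistances in Ω):
  Node 1: (V_1 - 12)/82 + (V_1 - 0)/160 + (V_1 - 0)/5100 = 0
Collecting terms: 0.01864 × V_1 = 0.1463  =>  V_1 = 7.85 V
V_th = V_1 - V_2 = 7.85 - 0 = 7.85 V
Step 2 — R_th: zero the source — replace V1 by a short circuit (node 2 merges into node 0) — and find the resistance seen between A (node 1) and B (node 0).
Reduce the network between node 1 (A) and node 0 (B) by series/parallel combination:
  Rp1 = R1 ‖ R2 ‖ R3 (parallel, all between nodes 0 and 1) = 1/(1/82 + 1/160 + 1/5100) = 53.64 Ω
R_th = 53.64 Ω

Final answer: V_th = 7.85 V, R_th = 53.64 Ω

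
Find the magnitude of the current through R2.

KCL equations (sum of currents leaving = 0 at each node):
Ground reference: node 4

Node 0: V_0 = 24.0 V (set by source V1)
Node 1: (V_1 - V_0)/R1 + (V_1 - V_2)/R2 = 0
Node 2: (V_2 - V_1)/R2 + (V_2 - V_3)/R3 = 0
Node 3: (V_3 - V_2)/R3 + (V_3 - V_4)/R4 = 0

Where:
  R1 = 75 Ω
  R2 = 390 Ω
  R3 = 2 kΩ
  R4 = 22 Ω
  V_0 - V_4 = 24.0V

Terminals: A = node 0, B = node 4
Nodal analysis, taking node 4 as the 0 V reference.
Source V1 fixes V_0 = 24 V.
KCL at each unknown node (sum of currents leaving = 0; resistances in Ω):
  Node 1: (V_1 - 24)/75 + (V_1 - V_2)/390 = 0
  Node 2: (V_2 - V_1)/390 + (V_2 - V_3)/2000 = 0
  Node 3: (V_3 - V_2)/2000 + (V_3 - 0)/22 = 0
Collecting terms (coefficients in siemens):
  0.0159·V_1 - 0.002564·V_2 = 0.32
  0.003064·V_2 - 0.002564·V_1 - 0.0005·V_3 = 0
  0.04595·V_3 - 0.0005·V_2 = 0
Solving these 3 simultaneous equations (Gaussian elimination) gives:
  V_1 = 23.28 V, V_2 = 19.51 V, V_3 = 0.2123 V
I_R2 = (V_1 - V_2)/R2 = (23.28 - 19.51)/390 = 0.00965 A
|I_R2| = 0.00965 A

Final answer: |I_R2| = 0.00965 A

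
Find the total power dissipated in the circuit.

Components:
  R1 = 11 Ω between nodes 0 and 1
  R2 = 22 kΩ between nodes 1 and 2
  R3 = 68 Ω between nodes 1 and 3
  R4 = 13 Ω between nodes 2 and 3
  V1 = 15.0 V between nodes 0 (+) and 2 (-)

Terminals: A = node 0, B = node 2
Nodal analysis, taking node 2 as the 0 V reference.
Source V1 fixes V_0 = 15 V.
KCL at each unknown node (sum of currents leaving = 0; resistances in Ω):
  Node 1: (V_1 - 15)/11 + (V_1 - 0)/22000 + (V_1 - V_3)/68 = 0
  Node 3: (V_3 - V_1)/68 + (V_3 - 0)/13 = 0
Collecting terms (coefficients in siemens):
  0.1057·V_1 - 0.01471·V_3 = 1.364
  0.09163·V_3 - 0.01471·V_1 = 0
Determinant D = (0.1057)(0.09163) - (-0.01471)(-0.01471) = 0.009465
V_1 = [(1.364)(0.09163) - (-0.01471)(0)]/D = 13.2 V
V_3 = [(0.1057)(0) - (1.364)(-0.01471)]/D = 2.119 V
Power in each resistor, P = (ΔV)²/R:
  P_R1 = (15 - 13.2)²/11 = 0.2943 W
  P_R2 = (13.2 - 0)²/22000 = 0.007921 W
  P_R3 = (13.2 - 2.119)²/68 = 1.806 W
  P_R4 = (0 - 2.119)²/13 = 0.3453 W
P_total = P_R1 + P_R2 + P_R3 + P_R4 = 2.454 W

Final answer: 2.454 W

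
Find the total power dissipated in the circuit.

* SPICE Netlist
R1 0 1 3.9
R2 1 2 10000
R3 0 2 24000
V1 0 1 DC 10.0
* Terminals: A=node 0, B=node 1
Nodal analysis, taking node 1 as the 0 V reference.
Source V1 fixes V_0 = 10 V.
KCL at each unknown node (sum of currents leaving = 0; resistances in Ω):
  Node 2: (V_2 - 0)/10000 + (V_2 - 10)/24000 = 0
Collecting terms: 0.0001417 × V_2 = 0.0004167  =>  V_2 = 2.941 V
Power in each resistor, P = (ΔV)²/R:
  P_R1 = (10 - 0)²/3.9 = 25.64 W
  P_R2 = (0 - 2.941)²/10000 = 0.0008651 W
  P_R3 = (10 - 2.941)²/24000 = 0.002076 W
P_total = P_R1 + P_R2 + P_R3 = 25.64 W

Final answer: 25.64 W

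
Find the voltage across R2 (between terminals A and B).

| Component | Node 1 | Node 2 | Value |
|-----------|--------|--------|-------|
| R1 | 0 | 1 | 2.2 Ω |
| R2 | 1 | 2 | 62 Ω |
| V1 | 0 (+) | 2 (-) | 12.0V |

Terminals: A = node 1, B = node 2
R1 and R2 are in series across V1 (node 0 → node 1 → node 2), and the output A–B is taken across R2, so this is a voltage divider.
Series current: I = V1/(R1 + R2) = 12/(2.2 + 62) = 12/64.2 = 0.1869 A
V_R2 = I × R2 = V1 × R2/(R1 + R2) = 12 × 62/64.2 = 11.59 V

Final answer: 11.59 V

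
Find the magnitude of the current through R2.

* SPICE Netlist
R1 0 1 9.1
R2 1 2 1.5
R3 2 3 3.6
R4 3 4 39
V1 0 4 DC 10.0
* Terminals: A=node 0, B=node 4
Nodal analysis, taking node 4 as the 0 V reference.
Source V1 fixes V_0 = 10 V.
KCL at each unknown node (sum of currents leaving = 0; resistances in Ω):
  Node 1: (V_1 - 10)/9.1 + (V_1 - V_2)/1.5 = 0
  Node 2: (V_2 - V_1)/1.5 + (V_2 - V_3)/3.6 = 0
  Node 3: (V_3 - V_2)/3.6 + (V_3 - 0)/39 = 0
Collecting terms (coefficients in siemens):
  0.7766·V_1 - 0.6667·V_2 = 1.099
  0.9444·V_2 - 0.6667·V_1 - 0.2778·V_3 = 0
  0.3034·V_3 - 0.2778·V_2 = 0
Solving these 3 simultaneous equations (Gaussian elimination) gives:
  V_1 = 8.289 V, V_2 = 8.008 V, V_3 = 7.331 V
I_R2 = (V_1 - V_2)/R2 = (8.289 - 8.008)/1.5 = 0.188 A
|I_R2| = 0.188 A

Final answer: |I_R2| = 0.188 A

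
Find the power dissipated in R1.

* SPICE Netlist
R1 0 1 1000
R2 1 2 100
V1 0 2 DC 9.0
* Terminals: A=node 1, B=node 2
Nodal analysis, taking node 2 as the 0 V reference.
Source V1 fixes V_0 = 9 V.
KCL at each unknown node (sum of currents leaving = 0; resistances in Ω):
  Node 1: (V_1 - 9)/1000 + (V_1 - 0)/100 = 0
Collecting terms: 0.011 × V_1 = 0.009  =>  V_1 = 0.8182 V
I_R1 = (V_0 - V_1)/R1 = (9 - 0.8182)/1000 = 0.008182 A
P_R1 = I_R1² × R1 = (0.008182)² × 1000 = 0.06694 W

Final answer: 0.06694 W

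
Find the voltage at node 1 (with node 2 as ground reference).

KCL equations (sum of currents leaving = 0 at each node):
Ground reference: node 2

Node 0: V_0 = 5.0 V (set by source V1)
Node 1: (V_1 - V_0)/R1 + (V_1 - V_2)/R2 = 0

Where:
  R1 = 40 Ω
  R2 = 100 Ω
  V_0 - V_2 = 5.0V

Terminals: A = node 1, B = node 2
Nodal analysis, taking node 2 as the 0 V reference.
Source V1 fixes V_0 = 5 V.
KCL at each unknown node (sum of currents leaving = 0; resistances in Ω):
  Node 1: (V_1 - 5)/40 + (V_1 - 0)/100 = 0
Collecting terms: 0.035 × V_1 = 0.125  =>  V_1 = 3.571 V
The requested potential is V_1 = 3.571 V.

Final answer: V_1 = 3.571 V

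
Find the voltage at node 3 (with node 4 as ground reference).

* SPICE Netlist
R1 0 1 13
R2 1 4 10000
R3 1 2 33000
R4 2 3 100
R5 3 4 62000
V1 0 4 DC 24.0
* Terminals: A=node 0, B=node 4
Nodal analysis, taking node 4 as the 0 V reference.
Source V1 fixes V_0 = 24 V.
KCL at each unknown node (sum of currents leaving = 0; resistances in Ω):
  Node 1: (V_1 - 24)/13 + (V_1 - 0)/10000 + (V_1 - V_2)/33000 = 0
  Node 2: (V_2 - V_1)/33000 + (V_2 - V_3)/100 = 0
  Node 3: (V_3 - V_2)/100 + (V_3 - 0)/62000 = 0
Collecting terms (coefficients in siemens):
  0.07705·V_1 - 0.0000303·V_2 = 1.846
  0.01003·V_2 - 0.0000303·V_1 - 0.01·V_3 = 0
  0.01002·V_3 - 0.01·V_2 = 0
Solving these 3 simultaneous equations (Gaussian elimination) gives:
  V_1 = 23.97 V, V_2 = 15.65 V, V_3 = 15.62 V
The requested potential is V_3 = 15.62 V.

Final answer: V_3 = 15.62 V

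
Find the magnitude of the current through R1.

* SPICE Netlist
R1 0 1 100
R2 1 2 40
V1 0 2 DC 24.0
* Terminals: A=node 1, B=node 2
Nodal analysis, taking node 2 as the 0 V reference.
Source V1 fixes V_0 = 24 V.
KCL at each unknown node (sum of currents leaving = 0; resistances in Ω):
  Node 1: (V_1 - 24)/100 + (V_1 - 0)/40 = 0
Collecting terms: 0.035 × V_1 = 0.24  =>  V_1 = 6.857 V
I_R1 = (V_0 - V_1)/R1 = (24 - 6.857)/100 = 0.1714 A
|I_R1| = 0.1714 A

Final answer: |I_R1| = 0.1714 A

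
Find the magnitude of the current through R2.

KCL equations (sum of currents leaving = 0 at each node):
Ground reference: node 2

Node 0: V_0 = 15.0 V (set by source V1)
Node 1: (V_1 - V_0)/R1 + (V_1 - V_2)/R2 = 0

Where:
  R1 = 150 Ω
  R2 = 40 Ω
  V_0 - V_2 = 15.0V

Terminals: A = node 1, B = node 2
Nodal analysis, taking node 2 as the 0 V reference.
Source V1 fixes V_0 = 15 V.
KCL at each unknown node (sum of currents leaving = 0; resistances in Ω):
  Node 1: (V_1 - 15)/150 + (V_1 - 0)/40 = 0
Collecting terms: 0.03167 × V_1 = 0.1  =>  V_1 = 3.158 V
I_R2 = (V_1 - V_2)/R2 = (3.158 - 0)/40 = 0.07895 A
|I_R2| = 0.07895 A

Final answer: |I_R2| = 0.07895 A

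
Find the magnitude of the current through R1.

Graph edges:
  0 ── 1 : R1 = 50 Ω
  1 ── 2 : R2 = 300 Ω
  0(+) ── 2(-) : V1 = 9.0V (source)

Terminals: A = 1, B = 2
Nodal analysis, taking node 2 as the 0 V reference.
Source V1 fixes V_0 = 9 V.
KCL at each unknown node (sum of currents leaving = 0; resistances in Ω):
  Node 1: (V_1 - 9)/50 + (V_1 - 0)/300 = 0
Collecting terms: 0.02333 × V_1 = 0.18  =>  V_1 = 7.714 V
I_R1 = (V_0 - V_1)/R1 = (9 - 7.714)/50 = 0.02571 A
|I_R1| = 0.02571 A

Final answer: |I_R1| = 0.02571 A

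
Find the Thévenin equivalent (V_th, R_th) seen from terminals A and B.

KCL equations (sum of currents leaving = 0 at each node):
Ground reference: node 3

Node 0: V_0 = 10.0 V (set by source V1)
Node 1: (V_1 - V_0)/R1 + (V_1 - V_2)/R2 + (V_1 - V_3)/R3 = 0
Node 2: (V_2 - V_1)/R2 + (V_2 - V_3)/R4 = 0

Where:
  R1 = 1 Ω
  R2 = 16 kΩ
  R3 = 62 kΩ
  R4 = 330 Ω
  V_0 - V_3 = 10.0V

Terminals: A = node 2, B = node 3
Step 1 — V_th is the open-circuit voltage V_A - V_B (nothing connected across the terminals).
Nodal analysis, taking node 3 as the 0 V reference.
Source V1 fixes V_0 = 10 V.
KCL at each unknown node (sum of currents leaving = 0; resistances in Ω):
  Node 1: (V_1 - 10)/1 + (V_1 - V_2)/16000 + (V_1 - 0)/62000 = 0
  Node 2: (V_2 - V_1)/16000 + (V_2 - 0)/330 = 0
Collecting terms (coefficients in siemens):
  1·V_1 - 0.0000625·V_2 = 10
  0.003093·V_2 - 0.0000625·V_1 = 0
Determinant D = (1)(0.003093) - (-0.0000625)(-0.0000625) = 0.003093
V_1 = [(10)(0.003093) - (-0.0000625)(0)]/D = 9.999 V
V_2 = [(1)(0) - (10)(-0.0000625)]/D = 0.2021 V
V_th = V_2 - V_3 = 0.2021 - 0 = 0.2021 V
Step 2 — R_th: zero the source — replace V1 by a short circuit (node 3 merges into node 0) — and find the resistance seen between A (node 2) and B (node 0).
Reduce the network between node 2 (A) and node 0 (B) by series/parallel combination:
  Rp1 = R1 ‖ R3 (parallel, both between nodes 0 and 1) = 1/(1/1 + 1/62000) = 1 Ω
  Rs1 = R2 + Rp1 (series, joined only at node 1) = 16000 + 1 = 16000 Ω
  Rp2 = R4 ‖ Rs1 (parallel, both between nodes 0 and 2) = 1/(1/330 + 1/16000) = 323.3 Ω
R_th = 323.3 Ω

Final answer: V_th = 0.2021 V, R_th = 323.3 Ω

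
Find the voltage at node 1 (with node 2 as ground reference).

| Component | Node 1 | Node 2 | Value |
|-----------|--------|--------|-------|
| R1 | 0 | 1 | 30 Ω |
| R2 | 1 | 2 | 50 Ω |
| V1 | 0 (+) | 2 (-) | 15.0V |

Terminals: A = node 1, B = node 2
Nodal analysis, taking node 2 as the 0 V reference.
Source V1 fixes V_0 = 15 V.
KCL at each unknown node (sum of currents leaving = 0; resistances in Ω):
  Node 1: (V_1 - 15)/30 + (V_1 - 0)/50 = 0
Collecting terms: 0.05333 × V_1 = 0.5  =>  V_1 = 9.375 V
The requested potential is V_1 = 9.375 V.

Final answer: V_1 = 9.375 V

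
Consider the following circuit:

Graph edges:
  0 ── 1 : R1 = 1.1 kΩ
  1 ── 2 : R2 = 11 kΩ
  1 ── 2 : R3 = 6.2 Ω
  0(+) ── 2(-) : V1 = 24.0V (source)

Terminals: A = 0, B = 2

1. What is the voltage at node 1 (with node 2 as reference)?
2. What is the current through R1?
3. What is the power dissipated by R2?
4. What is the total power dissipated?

Nodal analysis, taking node 2 as the 0 V reference.
Source V1 fixes V_0 = 24 V.
KCL at each unknown node (sum of currents leaving = 0; resistances in Ω):
  Node 1: (V_1 - 24)/1100 + (V_1 - 0)/11000 + (V_1 - 0)/6.2 = 0
Collecting terms: 0.1623 × V_1 = 0.02182  =>  V_1 = 0.1344 V
Part 1:
  Read off the nodal solution: V_1 = 0.1344 V
Part 2:
  I_R1 = (V_0 - V_1)/R1 = (24 - 0.1344)/1100 = 0.0217 A
  Magnitude: I_R1 = 0.0217 A
Part 3:
  I_R2 = (V_1 - V_2)/R2 = (0.1344 - 0)/11000 = 0.00001222 A
  P_R2 = I_R2² × R2 = (0.00001222)² × 11000 = 0.000001643 W
Part 4:
  Power in each resistor, P = (ΔV)²/R:
    P_R1 = (24 - 0.1344)²/1100 = 0.5178 W
    P_R2 = (0.1344 - 0)²/11000 = 0.000001643 W
    P_R3 = (0.1344 - 0)²/6.2 = 0.002915 W
  P_total = P_R1 + P_R2 + P_R3 = 0.5207 W

Final answers:
1. V_1 = 0.1344 V
2. I_R1 = 0.0217 A
3. P_R2 = 1.643e-06 W
4. P_total = 0.5207 W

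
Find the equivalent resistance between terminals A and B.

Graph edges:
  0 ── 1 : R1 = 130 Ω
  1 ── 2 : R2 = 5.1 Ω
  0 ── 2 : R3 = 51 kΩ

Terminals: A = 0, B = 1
Reduce the network between node 0 (A) and node 1 (B) by series/parallel combination:
  Rs1 = R3 + R2 (series, joined only at node 2) = 51000 + 5.1 = 51010 Ω
  Rp1 = R1 ‖ Rs1 (parallel, both between nodes 0 and 1) = 1/(1/130 + 1/51010) = 129.7 Ω
R_eq = 129.7 Ω

Final answer: 129.7 Ω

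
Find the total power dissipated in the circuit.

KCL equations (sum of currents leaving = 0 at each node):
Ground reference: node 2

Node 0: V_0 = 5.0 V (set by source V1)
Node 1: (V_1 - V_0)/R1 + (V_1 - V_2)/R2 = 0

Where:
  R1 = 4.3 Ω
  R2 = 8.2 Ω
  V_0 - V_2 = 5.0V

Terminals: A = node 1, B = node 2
Nodal analysis, taking node 2 as the 0 V reference.
Source V1 fixes V_0 = 5 V.
KCL at each unknown node (sum of currents leaving = 0; resistances in Ω):
  Node 1: (V_1 - 5)/4.3 + (V_1 - 0)/8.2 = 0
Collecting terms: 0.3545 × V_1 = 1.163  =>  V_1 = 3.28 V
Power in each resistor, P = (ΔV)²/R:
  P_R1 = (5 - 3.28)²/4.3 = 0.688 W
  P_R2 = (3.28 - 0)²/8.2 = 1.312 W
P_total = P_R1 + P_R2 = 2 W

Final answer: 2 W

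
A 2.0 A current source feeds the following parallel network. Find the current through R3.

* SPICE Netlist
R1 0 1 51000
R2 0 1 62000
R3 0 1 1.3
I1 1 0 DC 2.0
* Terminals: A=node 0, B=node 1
All resistors sit directly between nodes 0 and 1, so they are in parallel and share one voltage V; the full source current 2 A splits among them.
1/R_par = 1/51000 + 1/62000 + 1/1.3 = 0.7693 S  =>  R_par = 1.3 Ω
V = I × R_par = 2 × 1.3 = 2.6 V
I_R3 = V/R3 = 2.6/1.3 = 2 A

Final answer: 2 A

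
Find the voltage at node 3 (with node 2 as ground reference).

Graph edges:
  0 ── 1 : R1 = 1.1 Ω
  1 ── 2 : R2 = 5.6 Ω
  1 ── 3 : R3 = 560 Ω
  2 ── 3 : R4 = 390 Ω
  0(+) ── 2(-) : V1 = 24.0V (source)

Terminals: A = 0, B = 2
Nodal analysis, taking node 2 as the 0 V reference.
Source V1 fixes V_0 = 24 V.
KCL at each unknown node (sum of currents leaving = 0; resistances in Ω):
  Node 1: (V_1 - 24)/1.1 + (V_1 - 0)/5.6 + (V_1 - V_3)/560 = 0
  Node 3: (V_3 - V_1)/560 + (V_3 - 0)/390 = 0
Collecting terms (coefficients in siemens):
  1.089·V_1 - 0.001786·V_3 = 21.82
  0.00435·V_3 - 0.001786·V_1 = 0
Determinant D = (1.089)(0.00435) - (-0.001786)(-0.001786) = 0.004736
V_1 = [(21.82)(0.00435) - (-0.001786)(0)]/D = 20.04 V
V_3 = [(1.089)(0) - (21.82)(-0.001786)]/D = 8.227 V
The requested potential is V_3 = 8.227 V.

Final answer: V_3 = 8.227 V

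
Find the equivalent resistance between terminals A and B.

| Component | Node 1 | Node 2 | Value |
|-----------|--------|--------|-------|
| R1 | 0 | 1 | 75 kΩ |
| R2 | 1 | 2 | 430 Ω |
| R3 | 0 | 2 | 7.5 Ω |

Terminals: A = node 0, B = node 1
Reduce the network between node 0 (A) and node 1 (B) by series/parallel combination:
  Rs1 = R3 + R2 (series, joined only at node 2) = 7.5 + 430 = 437.5 Ω
  Rp1 = R1 ‖ Rs1 (parallel, both between nodes 0 and 1) = 1/(1/75000 + 1/437.5) = 435 Ω
R_eq = 435 Ω

Final answer: 435 Ω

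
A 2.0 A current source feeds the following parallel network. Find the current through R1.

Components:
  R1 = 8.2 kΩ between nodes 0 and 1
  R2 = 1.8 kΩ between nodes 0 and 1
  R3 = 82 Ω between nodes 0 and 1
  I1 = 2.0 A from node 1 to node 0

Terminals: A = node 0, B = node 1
All resistors sit directly between nodes 0 and 1, so they are in parallel and share one voltage V; the full source current 2 A splits among them.
1/R_par = 1/8200 + 1/1800 + 1/82 = 0.01287 S  =>  R_par = 77.68 Ω
V = I × R_par = 2 × 77.68 = 155.4 V
I_R1 = V/R1 = 155.4/8200 = 0.01895 A

Final answer: 0.01895 A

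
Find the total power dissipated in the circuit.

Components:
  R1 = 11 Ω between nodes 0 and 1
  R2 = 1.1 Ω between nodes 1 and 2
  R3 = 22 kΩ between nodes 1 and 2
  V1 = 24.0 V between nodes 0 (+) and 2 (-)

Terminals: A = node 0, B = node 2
Nodal analysis, taking node 2 as the 0 V reference.
Source V1 fixes V_0 = 24 V.
KCL at each unknown node (sum of currents leaving = 0; resistances in Ω):
  Node 1: (V_1 - 24)/11 + (V_1 - 0)/1.1 + (V_1 - 0)/22000 = 0
Collecting terms: 1 × V_1 = 2.182  =>  V_1 = 2.182 V
Power in each resistor, P = (ΔV)²/R:
  P_R1 = (24 - 2.182)²/11 = 43.28 W
  P_R2 = (2.182 - 0)²/1.1 = 4.327 W
  P_R3 = (2.182 - 0)²/22000 = 0.0002164 W
P_total = P_R1 + P_R2 + P_R3 = 47.6 W

Final answer: 47.6 W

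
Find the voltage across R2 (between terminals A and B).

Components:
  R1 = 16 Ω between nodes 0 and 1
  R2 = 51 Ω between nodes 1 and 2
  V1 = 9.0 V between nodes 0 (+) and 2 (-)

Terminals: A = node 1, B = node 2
R1 and R2 are in series across V1 (node 0 → node 1 → node 2), and the output A–B is taken across R2, so this is a voltage divider.
Series current: I = V1/(R1 + R2) = 9/(16 + 51) = 9/67 = 0.1343 A
V_R2 = I × R2 = V1 × R2/(R1 + R2) = 9 × 51/67 = 6.851 V

Final answer: 6.851 V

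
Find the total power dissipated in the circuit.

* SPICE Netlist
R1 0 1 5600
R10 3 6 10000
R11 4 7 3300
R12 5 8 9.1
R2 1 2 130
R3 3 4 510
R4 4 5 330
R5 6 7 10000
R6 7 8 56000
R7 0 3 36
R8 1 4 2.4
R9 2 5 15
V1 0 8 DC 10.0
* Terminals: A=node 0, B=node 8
Nodal analysis, taking node 8 as the 0 V reference.
Source V1 fixes V_0 = 10 V.
KCL at each unknown node (sum of currents leaving = 0; resistances in Ω):
  Node 1: (V_1 - 10)/5600 + (V_1 - V_2)/130 + (V_1 - V_4)/2.4 = 0
  Node 2: (V_2 - V_1)/130 + (V_2 - V_5)/15 = 0
  Node 3: (V_3 - V_4)/510 + (V_3 - 10)/36 + (V_3 - V_6)/10000 = 0
  Node 4: (V_4 - V_3)/510 + (V_4 - V_5)/330 + (V_4 - V_1)/2.4 + (V_4 - V_7)/3300 = 0
  Node 5: (V_5 - V_4)/330 + (V_5 - V_2)/15 + (V_5 - 0)/9.1 = 0
  Node 6: (V_6 - V_7)/10000 + (V_6 - V_3)/10000 = 0
  Node 7: (V_7 - V_6)/10000 + (V_7 - 0)/56000 + (V_7 - V_4)/3300 = 0
Collecting terms (coefficients in siemens):
  0.4245·V_1 - 0.007692·V_2 - 0.4167·V_4 = 0.001786
  0.07436·V_2 - 0.007692·V_1 - 0.06667·V_5 = 0
  0.02984·V_3 - 0.001961·V_4 - 0.0001·V_6 = 0.2778
  0.422·V_4 - 0.4167·V_1 - 0.001961·V_3 - 0.00303·V_5 - 0.000303·V_7 = 0
  0.1796·V_5 - 0.06667·V_2 - 0.00303·V_4 = 0
  0.0002·V_6 - 0.0001·V_3 - 0.0001·V_7 = 0
  0.0004209·V_7 - 0.000303·V_4 - 0.0001·V_6 = 0
Solving these 7 simultaneous equations (Gaussian elimination) gives:
  V_1 = 1.822 V, V_2 = 0.3244 V, V_3 = 9.451 V, V_4 = 1.846 V
  V_5 = 0.1516 V, V_6 = 6.117 V, V_7 = 2.783 V
Power in each resistor, P = (ΔV)²/R:
  P_R1 = (10 - 1.822)²/5600 = 0.01194 W
  P_R2 = (1.822 - 0.3244)²/130 = 0.01725 W
  P_R3 = (9.451 - 1.846)²/510 = 0.1134 W
  P_R4 = (1.846 - 0.1516)²/330 = 0.008702 W
  P_R5 = (6.117 - 2.783)²/10000 = 0.001112 W
  P_R6 = (2.783 - 0)²/56000 = 0.0001383 W
  P_R7 = (10 - 9.451)²/36 = 0.008367 W
  P_R8 = (1.822 - 1.846)²/2.4 = 0.0002429 W
  P_R9 = (0.3244 - 0.1516)²/15 = 0.001991 W
  P_R10 = (9.451 - 6.117)²/10000 = 0.001112 W
  P_R11 = (1.846 - 2.783)²/3300 = 0.0002657 W
  P_R12 = (0.1516 - 0)²/9.1 = 0.002524 W
P_total = P_R1 + P_R2 + P_R3 + P_R4 + P_R5 + P_R6 + P_R7 + P_R8 + P_R9 + P_R10 + P_R11 + P_R12 = 0.1671 W

Final answer: 0.1671 W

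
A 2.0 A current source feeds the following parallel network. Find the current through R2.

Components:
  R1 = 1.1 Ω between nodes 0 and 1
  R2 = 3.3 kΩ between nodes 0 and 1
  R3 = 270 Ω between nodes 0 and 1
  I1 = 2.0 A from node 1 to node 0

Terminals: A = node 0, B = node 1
All resistors sit directly between nodes 0 and 1, so they are in parallel and share one voltage V; the full source current 2 A splits among them.
1/R_par = 1/1.1 + 1/3300 + 1/270 = 0.9131 S  =>  R_par = 1.095 Ω
V = I × R_par = 2 × 1.095 = 2.19 V
I_R2 = V/R2 = 2.19/3300 = 0.0006637 A

Final answer: 0.0006637 A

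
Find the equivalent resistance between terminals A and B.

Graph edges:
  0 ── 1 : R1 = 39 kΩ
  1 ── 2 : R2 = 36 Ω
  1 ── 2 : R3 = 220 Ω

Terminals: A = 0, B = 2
Reduce the network between node 0 (A) and node 2 (B) by series/parallel combination:
  Rp1 = R2 ‖ R3 (parallel, both between nodes 1 and 2) = 1/(1/36 + 1/220) = 30.94 Ω
  Rs1 = R1 + Rp1 (series, joined only at node 1) = 39000 + 30.94 = 39030 Ω
R_eq = 39.03 kΩ

Final answer: 39.03 kΩ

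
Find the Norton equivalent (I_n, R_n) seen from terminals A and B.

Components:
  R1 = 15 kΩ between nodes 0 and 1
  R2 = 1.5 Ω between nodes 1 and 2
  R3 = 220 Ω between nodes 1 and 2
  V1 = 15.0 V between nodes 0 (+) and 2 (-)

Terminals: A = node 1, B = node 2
Find the Thévenin equivalent first; then I_n = V_th/R_th and R_n = R_th.
Step 1 — V_th is the open-circuit voltage V_A - V_B (nothing connected across the terminals).
Nodal analysis, taking node 2 as the 0 V reference.
Source V1 fixes V_0 = 15 V.
KCL at each unknown node (sum of currents leaving = 0; resistances in Ω):
  Node 1: (V_1 - 15)/15000 + (V_1 - 0)/1.5 + (V_1 - 0)/220 = 0
Collecting terms: 0.6713 × V_1 = 0.001  =>  V_1 = 0.00149 V
V_th = V_1 - V_2 = 0.00149 - 0 = 0.00149 V
Step 2 — R_th: zero the source — replace V1 by a short circuit (node 2 merges into node 0) — and find the resistance seen between A (node 1) and B (node 0).
Reduce the network between node 1 (A) and node 0 (B) by series/parallel combination:
  Rp1 = R1 ‖ R2 ‖ R3 (parallel, all between nodes 0 and 1) = 1/(1/15000 + 1/1.5 + 1/220) = 1.49 Ω
R_th = 1.49 Ω
I_n = V_th/R_th = 0.00149/1.49 = 0.001 A, and R_n = R_th = 1.49 Ω

Final answer: I_n = 0.001 A, R_n = 1.49 Ω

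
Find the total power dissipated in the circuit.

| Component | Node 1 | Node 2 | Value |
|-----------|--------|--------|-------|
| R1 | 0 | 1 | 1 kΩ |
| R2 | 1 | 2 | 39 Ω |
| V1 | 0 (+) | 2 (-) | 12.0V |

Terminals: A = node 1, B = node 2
Nodal analysis, taking node 2 as the 0 V reference.
Source V1 fixes V_0 = 12 V.
KCL at each unknown node (sum of currents leaving = 0; resistances in Ω):
  Node 1: (V_1 - 12)/1000 + (V_1 - 0)/39 = 0
Collecting terms: 0.02664 × V_1 = 0.012  =>  V_1 = 0.4504 V
Power in each resistor, P = (ΔV)²/R:
  P_R1 = (12 - 0.4504)²/1000 = 0.1334 W
  P_R2 = (0.4504 - 0)²/39 = 0.005202 W
P_total = P_R1 + P_R2 = 0.1386 W

Final answer: 0.1386 W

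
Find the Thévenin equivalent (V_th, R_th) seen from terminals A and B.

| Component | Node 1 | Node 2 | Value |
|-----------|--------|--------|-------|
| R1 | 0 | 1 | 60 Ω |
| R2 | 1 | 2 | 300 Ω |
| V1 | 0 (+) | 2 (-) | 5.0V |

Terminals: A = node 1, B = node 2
Step 1 — V_th is the open-circuit voltage V_A - V_B (nothing connected across the terminals).
Nodal analysis, taking node 2 as the 0 V reference.
Source V1 fixes V_0 = 5 V.
KCL at each unknown node (sum of currents leaving = 0; resistances in Ω):
  Node 1: (V_1 - 5)/60 + (V_1 - 0)/300 = 0
Collecting terms: 0.02 × V_1 = 0.08333  =>  V_1 = 4.167 V
V_th = V_1 - V_2 = 4.167 - 0 = 4.167 V
Step 2 — R_th: zero the source — replace V1 by a short circuit (node 2 merges into node 0) — and find the resistance seen between A (node 1) and B (node 0).
Reduce the network between node 1 (A) and node 0 (B) by series/parallel combination:
  Rp1 = R1 ‖ R2 (parallel, both between nodes 0 and 1) = 1/(1/60 + 1/300) = 50 Ω
R_th = 50 Ω

Final answer: V_th = 4.167 V, R_th = 50 Ω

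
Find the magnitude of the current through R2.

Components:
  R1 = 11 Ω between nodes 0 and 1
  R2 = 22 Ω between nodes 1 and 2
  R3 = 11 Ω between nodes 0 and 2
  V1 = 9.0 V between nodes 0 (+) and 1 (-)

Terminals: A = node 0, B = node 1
Nodal analysis, taking node 1 as the 0 V reference.
Source V1 fixes V_0 = 9 V.
KCL at each unknown node (sum of currents leaving = 0; resistances in Ω):
  Node 2: (V_2 - 0)/22 + (V_2 - 9)/11 = 0
Collecting terms: 0.1364 × V_2 = 0.8182  =>  V_2 = 6 V
I_R2 = (V_1 - V_2)/R2 = (0 - 6)/22 = -0.2727 A
|I_R2| = 0.2727 A

Final answer: |I_R2| = 0.2727 A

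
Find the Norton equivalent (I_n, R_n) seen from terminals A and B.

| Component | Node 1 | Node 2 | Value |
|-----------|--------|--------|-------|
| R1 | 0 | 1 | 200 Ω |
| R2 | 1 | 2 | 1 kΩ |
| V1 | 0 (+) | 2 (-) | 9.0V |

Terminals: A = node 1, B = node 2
Find the Thévenin equivalent first; then I_n = V_th/R_th and R_n = R_th.
Step 1 — V_th is the open-circuit voltage V_A - V_B (nothing connected across the terminals).
Nodal analysis, taking node 2 as the 0 V reference.
Source V1 fixes V_0 = 9 V.
KCL at each unknown node (sum of currents leaving = 0; resistances in Ω):
  Node 1: (V_1 - 9)/200 + (V_1 - 0)/1000 = 0
Collecting terms: 0.006 × V_1 = 0.045  =>  V_1 = 7.5 V
V_th = V_1 - V_2 = 7.5 - 0 = 7.5 V
Step 2 — R_th: zero the source — replace V1 by a short circuit (node 2 merges into node 0) — and find the resistance seen between A (node 1) and B (node 0).
Reduce the network between node 1 (A) and node 0 (B) by series/parallel combination:
  Rp1 = R1 ‖ R2 (parallel, both between nodes 0 and 1) = 1/(1/200 + 1/1000) = 166.7 Ω
R_th = 166.7 Ω
I_n = V_th/R_th = 7.5/166.7 = 0.045 A, and R_n = R_th = 166.7 Ω

Final answer: I_n = 0.045 A, R_n = 166.7 Ω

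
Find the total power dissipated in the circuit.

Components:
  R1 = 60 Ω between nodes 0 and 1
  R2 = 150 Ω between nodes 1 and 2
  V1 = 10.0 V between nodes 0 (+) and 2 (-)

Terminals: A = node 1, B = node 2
Nodal analysis, taking node 2 as the 0 V reference.
Source V1 fixes V_0 = 10 V.
KCL at each unknown node (sum of currents leaving = 0; resistances in Ω):
  Node 1: (V_1 - 10)/60 + (V_1 - 0)/150 = 0
Collecting terms: 0.02333 × V_1 = 0.1667  =>  V_1 = 7.143 V
Power in each resistor, P = (ΔV)²/R:
  P_R1 = (10 - 7.143)²/60 = 0.1361 W
  P_R2 = (7.143 - 0)²/150 = 0.3401 W
P_total = P_R1 + P_R2 = 0.4762 W

Final answer: 0.4762 W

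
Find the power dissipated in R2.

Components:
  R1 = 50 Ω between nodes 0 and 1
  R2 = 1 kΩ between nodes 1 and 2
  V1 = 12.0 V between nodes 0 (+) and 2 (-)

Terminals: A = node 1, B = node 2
Nodal analysis, taking node 2 as the 0 V reference.
Source V1 fixes V_0 = 12 V.
KCL at each unknown node (sum of currents leaving = 0; resistances in Ω):
  Node 1: (V_1 - 12)/50 + (V_1 - 0)/1000 = 0
Collecting terms: 0.021 × V_1 = 0.24  =>  V_1 = 11.43 V
I_R2 = (V_1 - V_2)/R2 = (11.43 - 0)/1000 = 0.01143 A
P_R2 = I_R2² × R2 = (0.01143)² × 1000 = 0.1306 W

Final answer: 0.1306 W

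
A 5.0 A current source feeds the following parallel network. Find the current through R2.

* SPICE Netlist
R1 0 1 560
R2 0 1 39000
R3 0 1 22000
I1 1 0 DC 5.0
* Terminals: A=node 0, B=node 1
All resistors sit directly between nodes 0 and 1, so they are in parallel and share one voltage V; the full source current 5 A splits among them.
1/R_par = 1/560 + 1/39000 + 1/22000 = 0.001857 S  =>  R_par = 538.6 Ω
V = I × R_par = 5 × 538.6 = 2693 V
I_R2 = V/R2 = 2693/39000 = 0.06905 A

Final answer: 0.06905 A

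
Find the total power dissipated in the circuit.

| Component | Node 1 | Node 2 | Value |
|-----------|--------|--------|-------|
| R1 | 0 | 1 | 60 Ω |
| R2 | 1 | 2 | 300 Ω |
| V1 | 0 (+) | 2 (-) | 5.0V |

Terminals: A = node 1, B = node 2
Nodal analysis, taking node 2 as the 0 V reference.
Source V1 fixes V_0 = 5 V.
KCL at each unknown node (sum of currents leaving = 0; resistances in Ω):
  Node 1: (V_1 - 5)/60 + (V_1 - 0)/300 = 0
Collecting terms: 0.02 × V_1 = 0.08333  =>  V_1 = 4.167 V
Power in each resistor, P = (ΔV)²/R:
  P_R1 = (5 - 4.167)²/60 = 0.01157 W
  P_R2 = (4.167 - 0)²/300 = 0.05787 W
P_total = P_R1 + P_R2 = 0.06944 W

Final answer: 0.06944 W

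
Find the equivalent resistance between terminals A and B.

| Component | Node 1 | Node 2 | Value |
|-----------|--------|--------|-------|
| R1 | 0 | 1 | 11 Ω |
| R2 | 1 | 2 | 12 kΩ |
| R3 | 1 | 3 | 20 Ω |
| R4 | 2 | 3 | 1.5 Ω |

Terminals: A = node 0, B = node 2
Reduce the network between node 0 (A) and node 2 (B) by series/parallel combination:
  Rs1 = R3 + R4 (series, joined only at node 3) = 20 + 1.5 = 21.5 Ω
  Rp1 = R2 ‖ Rs1 (parallel, both between nodes 1 and 2) = 1/(1/12000 + 1/21.5) = 21.46 Ω
  Rs2 = R1 + Rp1 (series, joined only at node 1) = 11 + 21.46 = 32.46 Ω
R_eq = 32.46 Ω

Final answer: 32.46 Ω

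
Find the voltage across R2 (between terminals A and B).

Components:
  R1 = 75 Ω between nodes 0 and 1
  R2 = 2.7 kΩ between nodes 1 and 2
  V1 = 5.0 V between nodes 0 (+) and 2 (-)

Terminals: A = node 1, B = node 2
R1 and R2 are in series across V1 (node 0 → node 1 → node 2), and the output A–B is taken across R2, so this is a voltage divider.
Series current: I = V1/(R1 + R2) = 5/(75 + 2700) = 5/2775 = 0.001802 A
V_R2 = I × R2 = V1 × R2/(R1 + R2) = 5 × 2700/2775 = 4.865 V

Final answer: 4.865 V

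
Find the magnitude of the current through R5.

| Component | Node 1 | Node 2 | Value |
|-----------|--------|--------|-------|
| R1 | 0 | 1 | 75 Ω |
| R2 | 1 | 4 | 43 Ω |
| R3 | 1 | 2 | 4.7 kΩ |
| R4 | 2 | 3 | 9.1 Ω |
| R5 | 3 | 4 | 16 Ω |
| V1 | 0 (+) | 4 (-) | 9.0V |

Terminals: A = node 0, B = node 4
Nodal analysis, taking node 4 as the 0 V reference.
Source V1 fixes V_0 = 9 V.
KCL at each unknown node (sum of currents leaving = 0; resistances in Ω):
  Node 1: (V_1 - 9)/75 + (V_1 - 0)/43 + (V_1 - V_2)/4700 = 0
  Node 2: (V_2 - V_1)/4700 + (V_2 - V_3)/9.1 = 0
  Node 3: (V_3 - V_2)/9.1 + (V_3 - 0)/16 = 0
Collecting terms (coefficients in siemens):
  0.0368·V_1 - 0.0002128·V_2 = 0.12
  0.1101·V_2 - 0.0002128·V_1 - 0.1099·V_3 = 0
  0.1724·V_3 - 0.1099·V_2 = 0
Solving these 3 simultaneous equations (Gaussian elimination) gives:
  V_1 = 3.261 V, V_2 = 0.01732 V, V_3 = 0.01104 V
I_R5 = (V_3 - V_4)/R5 = (0.01104 - 0)/16 = 0.0006901 A
|I_R5| = 0.0006901 A

Final answer: |I_R5| = 0.0006901 A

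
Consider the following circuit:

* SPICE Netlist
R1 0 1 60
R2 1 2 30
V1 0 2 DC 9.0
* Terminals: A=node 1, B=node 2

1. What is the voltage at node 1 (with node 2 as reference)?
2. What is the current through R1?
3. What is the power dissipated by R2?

Nodal analysis, taking node 2 as the 0 V reference.
Source V1 fixes V_0 = 9 V.
KCL at each unknown node (sum of currents leaving = 0; resistances in Ω):
  Node 1: (V_1 - 9)/60 + (V_1 - 0)/30 = 0
Collecting terms: 0.05 × V_1 = 0.15  =>  V_1 = 3 V
Part 1:
  Read off the nodal solution: V_1 = 3 V
Part 2:
  I_R1 = (V_0 - V_1)/R1 = (9 - 3)/60 = 0.1 A
  Magnitude: I_R1 = 0.1 A
Part 3:
  I_R2 = (V_1 - V_2)/R2 = (3 - 0)/30 = 0.1 A
  P_R2 = I_R2² × R2 = (0.1)² × 30 = 0.3 W

Final answers:
1. V_1 = 3 V
2. I_R1 = 0.1 A
3. P_R2 = 0.3 W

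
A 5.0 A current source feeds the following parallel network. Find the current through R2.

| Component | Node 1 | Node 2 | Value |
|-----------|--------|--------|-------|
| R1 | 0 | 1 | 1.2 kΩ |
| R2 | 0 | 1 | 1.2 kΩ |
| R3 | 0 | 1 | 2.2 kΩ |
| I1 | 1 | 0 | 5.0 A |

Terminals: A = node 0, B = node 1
All resistors sit directly between nodes 0 and 1, so they are in parallel and share one voltage V; the full source current 5 A splits among them.
1/R_par = 1/1200 + 1/1200 + 1/2200 = 0.002121 S  =>  R_par = 471.4 Ω
V = I × R_par = 5 × 471.4 = 2357 V
I_R2 = V/R2 = 2357/1200 = 1.964 A

Final answer: 1.964 A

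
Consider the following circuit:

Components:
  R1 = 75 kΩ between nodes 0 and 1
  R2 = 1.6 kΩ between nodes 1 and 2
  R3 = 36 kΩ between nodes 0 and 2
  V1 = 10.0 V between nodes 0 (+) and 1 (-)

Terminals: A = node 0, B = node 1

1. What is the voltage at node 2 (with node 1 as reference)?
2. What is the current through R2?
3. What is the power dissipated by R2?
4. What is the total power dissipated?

Nodal analysis, taking node 1 as the 0 V reference.
Source V1 fixes V_0 = 10 V.
KCL at each unknown node (sum of currents leaving = 0; resistances in Ω):
  Node 2: (V_2 - 0)/1600 + (V_2 - 10)/36000 = 0
Collecting terms: 0.0006528 × V_2 = 0.0002778  =>  V_2 = 0.4255 V
Part 1:
  Read off the nodal solution: V_2 = 0.4255 V
Part 2:
  I_R2 = (V_1 - V_2)/R2 = (0 - 0.4255)/1600 = -0.000266 A
  Magnitude: I_R2 = 0.000266 A
Part 3:
  I_R2 = (V_1 - V_2)/R2 = (0 - 0.4255)/1600 = -0.000266 A
  P_R2 = I_R2² × R2 = (-0.000266)² × 1600 = 0.0001132 W
Part 4:
  Power in each resistor, P = (ΔV)²/R:
    P_R1 = (10 - 0)²/75000 = 0.001333 W
    P_R2 = (0 - 0.4255)²/1600 = 0.0001132 W
    P_R3 = (10 - 0.4255)²/36000 = 0.002546 W
  P_total = P_R1 + P_R2 + P_R3 = 0.003993 W

Final answers:
1. V_2 = 0.4255 V
2. I_R2 = 0.000266 A
3. P_R2 = 0.0001132 W
4. P_total = 0.003993 W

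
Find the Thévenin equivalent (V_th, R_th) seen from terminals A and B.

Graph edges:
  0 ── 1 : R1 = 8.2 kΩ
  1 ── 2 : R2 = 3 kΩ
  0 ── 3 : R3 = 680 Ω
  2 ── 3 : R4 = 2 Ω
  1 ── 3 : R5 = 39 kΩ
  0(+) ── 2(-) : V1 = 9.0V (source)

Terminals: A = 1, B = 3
Step 1 — V_th is the open-circuit voltage V_A - V_B (nothing connected across the terminals).
Nodal analysis, taking node 2 as the 0 V reference.
Source V1 fixes V_0 = 9 V.
KCL at each unknown node (sum of currents leaving = 0; resistances in Ω):
  Node 1: (V_1 - 9)/8200 + (V_1 - 0)/3000 + (V_1 - V_3)/39000 = 0
  Node 3: (V_3 - 9)/680 + (V_3 - 0)/2 + (V_3 - V_1)/39000 = 0
Collecting terms (coefficients in siemens):
  0.0004809·V_1 - 0.00002564·V_3 = 0.001098
  0.5015·V_3 - 0.00002564·V_1 = 0.01324
Determinant D = (0.0004809)(0.5015) - (-0.00002564)(-0.00002564) = 0.0002412
V_1 = [(0.001098)(0.5015) - (-0.00002564)(0.01324)]/D = 2.284 V
V_3 = [(0.0004809)(0.01324) - (0.001098)(-0.00002564)]/D = 0.02651 V
V_th = V_1 - V_3 = 2.284 - 0.02651 = 2.257 V
Step 2 — R_th: zero the source — replace V1 by a short circuit (node 2 merges into node 0) — and find the resistance seen between A (node 1) and B (node 3).
Reduce the network between node 1 (A) and node 3 (B) by series/parallel combination:
  Rp1 = R1 ‖ R2 (parallel, both between nodes 0 and 1) = 1/(1/8200 + 1/3000) = 2196 Ω
  Rp2 = R3 ‖ R4 (parallel, both between nodes 0 and 3) = 1/(1/680 + 1/2) = 1.994 Ω
  Rs1 = Rp1 + Rp2 (series, joined only at node 0) = 2196 + 1.994 = 2198 Ω
  Rp3 = R5 ‖ Rs1 (parallel, both between nodes 1 and 3) = 1/(1/39000 + 1/2198) = 2081 Ω
R_th = 2.081 kΩ

Final answer: V_th = 2.257 V, R_th = 2.081 kΩ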